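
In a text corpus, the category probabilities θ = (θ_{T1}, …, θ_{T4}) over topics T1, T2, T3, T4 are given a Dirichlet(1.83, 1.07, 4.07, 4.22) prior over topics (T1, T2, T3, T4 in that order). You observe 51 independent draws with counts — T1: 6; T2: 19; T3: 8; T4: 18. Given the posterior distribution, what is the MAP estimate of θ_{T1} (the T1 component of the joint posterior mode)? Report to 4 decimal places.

The Dirichlet prior is conjugate to the Multinomial likelihood: each posterior αⱼ = prior αⱼ + observed count nⱼ.
Posterior concentration: (7.83, 20.07, 12.07, 22.22), total = 62.19.
Joint mode component: (α_{T1}−1)/(Σα−K) = 6.83/58.19 = 0.1174.

0.1174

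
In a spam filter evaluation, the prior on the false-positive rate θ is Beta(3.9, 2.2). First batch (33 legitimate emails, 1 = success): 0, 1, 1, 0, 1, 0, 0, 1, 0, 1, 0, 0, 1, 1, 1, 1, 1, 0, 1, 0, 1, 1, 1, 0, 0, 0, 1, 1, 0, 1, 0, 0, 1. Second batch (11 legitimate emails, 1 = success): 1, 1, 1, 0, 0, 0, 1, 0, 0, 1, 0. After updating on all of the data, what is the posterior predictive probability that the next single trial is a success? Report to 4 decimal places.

0.5369

The Beta prior is conjugate to a Binomial/Bernoulli likelihood; the update adds successes to α and failures to β.
After batch 1: Beta(3.9+18, 2.2+15) = Beta(21.9, 17.2).
After batch 2: Beta(21.9+5, 17.2+6) = Beta(26.9, 23.2).
For a single future Bernoulli trial, P(success | data) = α/(α+β) = 0.5369.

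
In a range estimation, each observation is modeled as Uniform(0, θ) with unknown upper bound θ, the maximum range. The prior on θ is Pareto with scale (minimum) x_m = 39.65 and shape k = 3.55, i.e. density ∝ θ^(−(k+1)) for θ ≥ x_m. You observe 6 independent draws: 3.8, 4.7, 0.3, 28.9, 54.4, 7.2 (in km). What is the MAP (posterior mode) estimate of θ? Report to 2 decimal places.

54.40

A Pareto(scale x_m, shape k) prior on the upper bound θ of Uniform(0, θ) is conjugate: posterior is Pareto(max(x_m, max xᵢ), k + n).
Sample maximum = 54.4; prior scale x_m = 39.65 → posterior scale = max = 54.40.
Posterior shape = 3.55 + 6 = 9.55.
The Pareto density is decreasing on [x_m, ∞), so the mode is x_m = 54.40.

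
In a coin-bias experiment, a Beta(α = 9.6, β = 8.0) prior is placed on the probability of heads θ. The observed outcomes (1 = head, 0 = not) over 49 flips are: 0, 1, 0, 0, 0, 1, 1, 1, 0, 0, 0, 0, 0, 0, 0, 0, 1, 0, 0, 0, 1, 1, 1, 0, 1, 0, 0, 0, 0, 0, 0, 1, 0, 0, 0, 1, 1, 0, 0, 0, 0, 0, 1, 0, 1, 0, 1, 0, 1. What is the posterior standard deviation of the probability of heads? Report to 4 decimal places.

0.0592

The Beta prior is conjugate to a Binomial/Bernoulli likelihood; the update adds successes to α and failures to β.
Posterior: Beta(α+k, β+n−k) = Beta(9.6+16, 8.0+33) = Beta(25.6, 41.0).
Var = αβ/((α+β)²(α+β+1)) = 25.6·41.0/(66.6²·67.6) = 0.00350049; SD = √0.00350049 = 0.0592.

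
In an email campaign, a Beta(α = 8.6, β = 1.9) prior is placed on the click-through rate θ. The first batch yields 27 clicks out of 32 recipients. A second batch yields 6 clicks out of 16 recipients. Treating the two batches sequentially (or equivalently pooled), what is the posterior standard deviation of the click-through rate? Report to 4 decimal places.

0.0588

The Beta prior is conjugate to a Binomial/Bernoulli likelihood; the update adds successes to α and failures to β.
After batch 1: Beta(8.6+27, 1.9+5) = Beta(35.6, 6.9).
After batch 2: Beta(35.6+6, 6.9+10) = Beta(41.6, 16.9).
Var = αβ/((α+β)²(α+β+1)) = 41.6·16.9/(58.5²·59.5) = 0.00345264; SD = √0.00345264 = 0.0588.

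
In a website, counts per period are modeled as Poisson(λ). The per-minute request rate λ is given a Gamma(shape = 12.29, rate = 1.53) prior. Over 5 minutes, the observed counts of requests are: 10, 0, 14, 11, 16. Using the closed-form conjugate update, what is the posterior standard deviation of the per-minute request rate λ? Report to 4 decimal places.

1.2183

With a Gamma(shape α, rate β) prior, the Poisson likelihood is conjugate: the posterior is Gamma(α + ΣXᵢ, β + n).
Sum of counts S = 51 over n = 5 minutes.
Posterior: Gamma(α+S, β+n) = Gamma(12.29+51, 1.53+5) = Gamma(63.29, 6.53).
SD = √α/β = √63.29/6.53 = 1.2183.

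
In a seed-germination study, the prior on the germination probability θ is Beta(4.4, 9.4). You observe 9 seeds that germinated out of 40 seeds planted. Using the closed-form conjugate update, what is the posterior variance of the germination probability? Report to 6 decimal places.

The Beta prior is conjugate to a Binomial/Bernoulli likelihood; the update adds successes to α and failures to β.
Posterior: Beta(α+k, β+n−k) = Beta(4.4+9, 9.4+31) = Beta(13.4, 40.4).
Var = αβ/((α+β)²(α+β+1)) = 13.4·40.4/(53.8²·54.8) = 0.003413.

0.003413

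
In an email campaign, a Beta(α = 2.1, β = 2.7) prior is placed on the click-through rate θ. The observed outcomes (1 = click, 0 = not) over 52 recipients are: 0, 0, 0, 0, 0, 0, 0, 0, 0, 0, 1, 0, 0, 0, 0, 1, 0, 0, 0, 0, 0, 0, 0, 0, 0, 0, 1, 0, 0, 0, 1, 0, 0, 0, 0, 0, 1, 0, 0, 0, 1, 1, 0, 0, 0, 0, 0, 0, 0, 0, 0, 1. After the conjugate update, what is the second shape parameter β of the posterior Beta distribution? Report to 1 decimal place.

46.7

The Beta prior is conjugate to a Binomial/Bernoulli likelihood; the update adds successes to α and failures to β.
Posterior: Beta(α+k, β+n−k) = Beta(2.1+8, 2.7+44) = Beta(10.1, 46.7).
Posterior β = 46.7.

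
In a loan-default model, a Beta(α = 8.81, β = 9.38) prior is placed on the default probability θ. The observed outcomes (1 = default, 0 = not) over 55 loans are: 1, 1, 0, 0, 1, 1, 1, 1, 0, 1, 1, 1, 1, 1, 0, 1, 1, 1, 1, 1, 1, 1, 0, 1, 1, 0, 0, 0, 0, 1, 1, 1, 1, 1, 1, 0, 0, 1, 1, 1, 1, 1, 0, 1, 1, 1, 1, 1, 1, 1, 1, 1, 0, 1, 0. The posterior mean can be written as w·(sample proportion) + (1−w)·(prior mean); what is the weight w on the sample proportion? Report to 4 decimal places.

The Beta prior is conjugate to a Binomial/Bernoulli likelihood; the update adds successes to α and failures to β.
Posterior mean = (α₀+k)/(α₀+β₀+n) = [n/(α₀+β₀+n)]·(k/n) + [(α₀+β₀)/(α₀+β₀+n)]·α₀/(α₀+β₀), so only n and the prior enter the weight.
The weight on the data is w = n/(α₀+β₀+n) = 55/(8.81+9.38+55) = 55/73.19 = 0.7515.

0.7515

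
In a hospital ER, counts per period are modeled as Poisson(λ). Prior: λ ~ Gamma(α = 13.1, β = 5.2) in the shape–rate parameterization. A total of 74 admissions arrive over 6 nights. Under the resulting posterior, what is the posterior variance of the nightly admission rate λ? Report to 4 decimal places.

With a Gamma(shape α, rate β) prior, the Poisson likelihood is conjugate: the posterior is Gamma(α + ΣXᵢ, β + n).
Posterior: Gamma(α+S, β+n) = Gamma(13.1+74, 5.2+6) = Gamma(87.1, 11.2).
Var = α/β² = 87.1/11.2² = 0.6944.

0.6944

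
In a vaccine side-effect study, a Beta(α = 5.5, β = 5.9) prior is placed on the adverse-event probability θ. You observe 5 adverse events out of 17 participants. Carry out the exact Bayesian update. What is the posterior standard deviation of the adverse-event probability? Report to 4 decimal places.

0.0890

The Beta prior is conjugate to a Binomial/Bernoulli likelihood; the update adds successes to α and failures to β.
Posterior: Beta(α+k, β+n−k) = Beta(5.5+5, 5.9+12) = Beta(10.5, 17.9).
Var = αβ/((α+β)²(α+β+1)) = 10.5·17.9/(28.4²·29.4) = 0.00792608; SD = √0.00792608 = 0.0890.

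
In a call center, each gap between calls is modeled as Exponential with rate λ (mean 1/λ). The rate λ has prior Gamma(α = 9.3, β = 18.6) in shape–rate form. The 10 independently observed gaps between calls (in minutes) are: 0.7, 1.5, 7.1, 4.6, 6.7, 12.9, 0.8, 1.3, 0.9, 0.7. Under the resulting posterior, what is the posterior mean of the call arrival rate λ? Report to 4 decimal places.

With a Gamma(shape α, rate β) prior on the exponential rate λ, the posterior after n observations with total T = Σxᵢ is Gamma(α+n, β+T).
Sum of observations T = 37.2 minutes; n = 10.
Posterior: Gamma(9.3+10, 18.6+37.2) = Gamma(19.3, 55.8).
Posterior mean of λ = α/β = 19.3/55.8 = 0.3459.

0.3459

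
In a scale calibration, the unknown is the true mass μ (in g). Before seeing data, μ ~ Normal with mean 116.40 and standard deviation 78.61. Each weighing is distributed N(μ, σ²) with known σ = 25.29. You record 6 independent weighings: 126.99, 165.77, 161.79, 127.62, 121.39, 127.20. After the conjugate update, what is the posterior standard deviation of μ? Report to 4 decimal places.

For Normal data with known variance σ², a Normal(μ₀, σ₀²) prior on μ is conjugate. Posterior precision = 1/σ₀² + n/σ²; posterior mean is the precision-weighted average of μ₀ and x̄.
σ₀² = 78.61² = 6179.5321, σ² = 25.29² = 639.5841; σ² + n·σ₀² = 639.5841 + 6·6179.5321 = 37716.7767.
Posterior precision = 1/σ₀² + n/σ² = 1/6179.5321 + 6/639.5841 = (σ² + n·σ₀²)/(σ₀²σ²) = 37716.7767/(6179.5321·639.5841); posterior variance σₙ² = σ₀²σ²/(σ² + n·σ₀²) = 6179.5321·639.5841/37716.7767 = 104.789720.
Posterior SD = √σₙ² = √(6179.5321·639.5841/37716.7767) = 10.2367.

10.2367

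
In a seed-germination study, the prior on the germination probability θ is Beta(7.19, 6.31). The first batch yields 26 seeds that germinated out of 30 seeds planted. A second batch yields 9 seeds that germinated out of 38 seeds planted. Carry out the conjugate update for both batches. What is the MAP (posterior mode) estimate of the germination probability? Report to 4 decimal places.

The Beta prior is conjugate to a Binomial/Bernoulli likelihood; the update adds successes to α and failures to β.
After batch 1: Beta(7.19+26, 6.31+4) = Beta(33.19, 10.31).
After batch 2: Beta(33.19+9, 10.31+29) = Beta(42.19, 39.31).
Mode of Beta(a,b) for a,b>1 is (a−1)/(a+b−2) = 41.19/79.50 = 0.5181.

0.5181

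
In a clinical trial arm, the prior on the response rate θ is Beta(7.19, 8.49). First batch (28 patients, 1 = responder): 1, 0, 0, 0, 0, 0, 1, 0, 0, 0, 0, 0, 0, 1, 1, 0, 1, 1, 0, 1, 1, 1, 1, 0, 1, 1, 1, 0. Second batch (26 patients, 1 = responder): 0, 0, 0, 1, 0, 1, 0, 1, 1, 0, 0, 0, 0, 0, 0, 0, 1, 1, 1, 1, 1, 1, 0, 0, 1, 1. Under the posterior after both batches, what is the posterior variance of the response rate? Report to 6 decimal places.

The Beta prior is conjugate to a Binomial/Bernoulli likelihood; the update adds successes to α and failures to β.
After batch 1: Beta(7.19+13, 8.49+15) = Beta(20.19, 23.49).
After batch 2: Beta(20.19+12, 23.49+14) = Beta(32.19, 37.49).
Var = αβ/((α+β)²(α+β+1)) = 32.19·37.49/(69.68²·70.68) = 0.003517.

0.003517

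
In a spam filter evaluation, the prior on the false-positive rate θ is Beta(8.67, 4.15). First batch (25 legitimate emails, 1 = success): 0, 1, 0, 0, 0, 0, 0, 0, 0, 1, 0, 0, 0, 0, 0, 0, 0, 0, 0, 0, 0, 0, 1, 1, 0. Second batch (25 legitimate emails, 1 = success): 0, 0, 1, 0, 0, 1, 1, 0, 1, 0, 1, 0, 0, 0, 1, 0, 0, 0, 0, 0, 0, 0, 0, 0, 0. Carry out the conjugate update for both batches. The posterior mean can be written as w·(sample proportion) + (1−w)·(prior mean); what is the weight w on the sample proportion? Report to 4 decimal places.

The Beta prior is conjugate to a Binomial/Bernoulli likelihood; the update adds successes to α and failures to β.
Total number of legitimate emails: n = 25 + 25 = 50.
Posterior mean = (α₀+k)/(α₀+β₀+n) = [n/(α₀+β₀+n)]·(k/n) + [(α₀+β₀)/(α₀+β₀+n)]·α₀/(α₀+β₀), so only n and the prior enter the weight.
The weight on the data is w = n/(α₀+β₀+n) = 50/(8.67+4.15+50) = 50/62.82 = 0.7959.

0.7959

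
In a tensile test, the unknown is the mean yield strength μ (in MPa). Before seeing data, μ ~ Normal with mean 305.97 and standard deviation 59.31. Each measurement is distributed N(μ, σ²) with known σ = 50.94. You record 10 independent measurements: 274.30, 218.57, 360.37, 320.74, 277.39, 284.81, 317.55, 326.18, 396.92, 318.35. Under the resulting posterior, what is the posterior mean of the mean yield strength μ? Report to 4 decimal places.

309.2743

For Normal data with known variance σ², a Normal(μ₀, σ₀²) prior on μ is conjugate. Posterior precision = 1/σ₀² + n/σ²; posterior mean is the precision-weighted average of μ₀ and x̄.
Σxᵢ = 274.30 + 218.57 + 360.37 + 320.74 + 277.39 + 284.81 + 317.55 + 326.18 + 396.92 + 318.35 = 3095.18, so n·x̄ = 3095.18.
σ₀² = 59.31² = 3517.6761, σ² = 50.94² = 2594.8836; σ² + n·σ₀² = 2594.8836 + 10·3517.6761 = 37771.6446.
Posterior mean = (μ₀/σ₀² + n·x̄/σ²)/(1/σ₀² + n/σ²) = (σ²·μ₀ + σ₀²·n·x̄)/(σ² + n·σ₀²) = (2594.8836·305.97 + 3517.6761·3095.18)/37771.6446 = 11681797.24629/37771.6446 = 309.2743.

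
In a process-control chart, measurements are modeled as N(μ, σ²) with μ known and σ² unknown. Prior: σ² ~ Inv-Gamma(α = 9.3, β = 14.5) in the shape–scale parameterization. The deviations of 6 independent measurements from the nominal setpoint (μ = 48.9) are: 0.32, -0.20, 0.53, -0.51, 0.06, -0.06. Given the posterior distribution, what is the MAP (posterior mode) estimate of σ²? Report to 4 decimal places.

With known mean μ and an Inverse-Gamma(α, β) prior on σ², the Normal likelihood is conjugate: posterior is Inv-Gamma(α + n/2, β + Σ(xᵢ−μ)²/2).
Σ(xᵢ−μ)² = (0.32)² + (-0.20)² + (0.53)² + (-0.51)² + (0.06)² + (-0.06)² = 0.6906.
Posterior: Inv-Gamma(9.3 + 6/2, 14.5 + 0.6906/2) = Inv-Gamma(12.30, 14.84530).
Mode = β/(α+1) = 14.84530/13.30 = 1.1162.

1.1162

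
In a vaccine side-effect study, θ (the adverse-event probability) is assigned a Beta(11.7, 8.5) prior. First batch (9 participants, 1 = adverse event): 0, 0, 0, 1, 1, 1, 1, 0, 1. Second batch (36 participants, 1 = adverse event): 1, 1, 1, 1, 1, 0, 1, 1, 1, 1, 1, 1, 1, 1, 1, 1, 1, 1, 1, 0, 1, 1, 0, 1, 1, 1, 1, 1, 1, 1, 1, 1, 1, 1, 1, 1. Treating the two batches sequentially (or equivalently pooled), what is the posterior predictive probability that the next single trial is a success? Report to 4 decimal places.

The Beta prior is conjugate to a Binomial/Bernoulli likelihood; the update adds successes to α and failures to β.
After batch 1: Beta(11.7+5, 8.5+4) = Beta(16.7, 12.5).
After batch 2: Beta(16.7+33, 12.5+3) = Beta(49.7, 15.5).
For a single future Bernoulli trial, P(success | data) = α/(α+β) = 0.7623.

0.7623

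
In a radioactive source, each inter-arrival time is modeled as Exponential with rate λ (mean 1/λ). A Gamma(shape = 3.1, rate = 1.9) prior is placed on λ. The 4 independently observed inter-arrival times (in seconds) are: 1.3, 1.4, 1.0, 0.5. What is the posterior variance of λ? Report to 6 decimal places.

0.190809

With a Gamma(shape α, rate β) prior on the exponential rate λ, the posterior after n observations with total T = Σxᵢ is Gamma(α+n, β+T).
Sum of observations T = 4.2 seconds; n = 4.
Posterior: Gamma(3.1+4, 1.9+4.2) = Gamma(7.1, 6.1).
Var = α/β² = 0.190809.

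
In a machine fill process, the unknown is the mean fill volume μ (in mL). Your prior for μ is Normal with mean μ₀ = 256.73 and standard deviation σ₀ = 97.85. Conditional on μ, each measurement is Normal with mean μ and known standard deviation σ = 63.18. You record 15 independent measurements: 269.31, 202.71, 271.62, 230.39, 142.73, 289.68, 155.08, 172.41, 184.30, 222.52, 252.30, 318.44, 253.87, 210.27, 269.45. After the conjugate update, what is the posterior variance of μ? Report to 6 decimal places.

For Normal data with known variance σ², a Normal(μ₀, σ₀²) prior on μ is conjugate. Posterior precision = 1/σ₀² + n/σ²; posterior mean is the precision-weighted average of μ₀ and x̄.
σ₀² = 97.85² = 9574.6225, σ² = 63.18² = 3991.7124; σ² + n·σ₀² = 3991.7124 + 15·9574.6225 = 147611.0499.
Posterior precision = 1/σ₀² + n/σ² = 1/9574.6225 + 15/3991.7124 = (σ² + n·σ₀²)/(σ₀²σ²) = 147611.0499/(9574.6225·3991.7124); posterior variance σₙ² = σ₀²σ²/(σ² + n·σ₀²) = 9574.6225·3991.7124/147611.0499 = 258.917875.

258.917875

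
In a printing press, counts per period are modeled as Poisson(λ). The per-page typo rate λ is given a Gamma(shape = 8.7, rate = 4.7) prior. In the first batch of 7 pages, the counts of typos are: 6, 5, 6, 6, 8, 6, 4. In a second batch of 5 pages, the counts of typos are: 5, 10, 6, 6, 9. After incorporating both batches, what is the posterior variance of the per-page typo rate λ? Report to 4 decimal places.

With a Gamma(shape α, rate β) prior, the Poisson likelihood is conjugate: the posterior is Gamma(α + ΣXᵢ, β + n).
Batch 1: sum of counts S = 41 over n = 7 pages.
After batch 1: Gamma(α+S, β+n) = Gamma(8.7+41, 4.7+7) = Gamma(49.7, 11.7).
Batch 2: sum of counts S = 36 over n = 5 pages.
After batch 2: Gamma(α+S, β+n) = Gamma(49.7+36, 11.7+5) = Gamma(85.7, 16.7).
Var = α/β² = 85.7/16.7² = 0.3073.

0.3073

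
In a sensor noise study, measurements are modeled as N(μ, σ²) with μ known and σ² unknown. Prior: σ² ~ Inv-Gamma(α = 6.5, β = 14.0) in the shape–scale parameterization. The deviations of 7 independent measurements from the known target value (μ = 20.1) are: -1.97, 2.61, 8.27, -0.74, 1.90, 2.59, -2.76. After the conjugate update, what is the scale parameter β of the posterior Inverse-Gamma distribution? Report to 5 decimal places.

62.78460

With known mean μ and an Inverse-Gamma(α, β) prior on σ², the Normal likelihood is conjugate: posterior is Inv-Gamma(α + n/2, β + Σ(xᵢ−μ)²/2).
Σ(xᵢ−μ)² = (-1.97)² + (2.61)² + (8.27)² + (-0.74)² + (1.90)² + (2.59)² + (-2.76)² = 97.5692.
Posterior: Inv-Gamma(6.5 + 7/2, 14.0 + 97.5692/2) = Inv-Gamma(10.00, 62.78460).
Posterior β = 62.78460.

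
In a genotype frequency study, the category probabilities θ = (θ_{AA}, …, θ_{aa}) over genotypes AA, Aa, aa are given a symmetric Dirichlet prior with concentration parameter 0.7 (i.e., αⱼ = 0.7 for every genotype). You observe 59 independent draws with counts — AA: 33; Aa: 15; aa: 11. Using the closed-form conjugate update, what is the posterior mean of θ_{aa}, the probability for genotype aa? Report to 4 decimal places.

The Dirichlet prior is conjugate to the Multinomial likelihood: each posterior αⱼ = prior αⱼ + observed count nⱼ.
Posterior concentration: (33.7, 15.7, 11.7), total = 61.1.
E[θ_{aa}|data] = α_{aa}/Σα = 11.7/61.1 = 0.1915.

0.1915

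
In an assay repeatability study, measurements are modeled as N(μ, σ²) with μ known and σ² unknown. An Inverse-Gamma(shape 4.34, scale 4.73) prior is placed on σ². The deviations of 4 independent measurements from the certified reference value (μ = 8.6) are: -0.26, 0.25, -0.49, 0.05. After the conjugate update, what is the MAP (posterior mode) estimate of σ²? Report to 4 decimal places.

0.6698

With known mean μ and an Inverse-Gamma(α, β) prior on σ², the Normal likelihood is conjugate: posterior is Inv-Gamma(α + n/2, β + Σ(xᵢ−μ)²/2).
Σ(xᵢ−μ)² = (-0.26)² + (0.25)² + (-0.49)² + (0.05)² = 0.3727.
Posterior: Inv-Gamma(4.34 + 4/2, 4.73 + 0.3727/2) = Inv-Gamma(6.34, 4.91635).
Mode = β/(α+1) = 4.91635/7.34 = 0.6698.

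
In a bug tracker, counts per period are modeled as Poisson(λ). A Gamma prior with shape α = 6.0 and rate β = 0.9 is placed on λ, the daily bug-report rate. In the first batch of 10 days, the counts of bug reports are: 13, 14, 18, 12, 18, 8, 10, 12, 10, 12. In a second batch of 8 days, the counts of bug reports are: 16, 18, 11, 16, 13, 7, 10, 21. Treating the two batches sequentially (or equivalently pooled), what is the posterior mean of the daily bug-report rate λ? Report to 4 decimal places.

12.9630

With a Gamma(shape α, rate β) prior, the Poisson likelihood is conjugate: the posterior is Gamma(α + ΣXᵢ, β + n).
Batch 1: sum of counts S = 127 over n = 10 days.
After batch 1: Gamma(α+S, β+n) = Gamma(6.0+127, 0.9+10) = Gamma(133.0, 10.9).
Batch 2: sum of counts S = 112 over n = 8 days.
After batch 2: Gamma(α+S, β+n) = Gamma(133.0+112, 10.9+8) = Gamma(245.0, 18.9).
Posterior mean = α/β = 245.0/18.9 = 12.9630.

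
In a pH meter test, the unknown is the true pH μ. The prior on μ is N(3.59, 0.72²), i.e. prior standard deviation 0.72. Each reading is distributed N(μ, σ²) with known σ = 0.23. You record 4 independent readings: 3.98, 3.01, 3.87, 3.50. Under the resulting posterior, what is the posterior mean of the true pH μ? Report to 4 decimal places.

3.5900

For Normal data with known variance σ², a Normal(μ₀, σ₀²) prior on μ is conjugate. Posterior precision = 1/σ₀² + n/σ²; posterior mean is the precision-weighted average of μ₀ and x̄.
Σxᵢ = 3.98 + 3.01 + 3.87 + 3.50 = 14.36, so n·x̄ = 14.36.
σ₀² = 0.72² = 0.5184, σ² = 0.23² = 0.0529; σ² + n·σ₀² = 0.0529 + 4·0.5184 = 2.1265.
Posterior mean = (μ₀/σ₀² + n·x̄/σ²)/(1/σ₀² + n/σ²) = (σ²·μ₀ + σ₀²·n·x̄)/(σ² + n·σ₀²) = (0.0529·3.59 + 0.5184·14.36)/2.1265 = 7.634135/2.1265 = 3.5900.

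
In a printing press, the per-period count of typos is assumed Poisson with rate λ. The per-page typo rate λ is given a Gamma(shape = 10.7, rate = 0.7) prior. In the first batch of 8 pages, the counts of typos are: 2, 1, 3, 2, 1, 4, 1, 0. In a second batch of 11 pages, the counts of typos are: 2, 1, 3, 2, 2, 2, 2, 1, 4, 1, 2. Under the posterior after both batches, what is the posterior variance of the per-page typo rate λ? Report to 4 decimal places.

0.1203

With a Gamma(shape α, rate β) prior, the Poisson likelihood is conjugate: the posterior is Gamma(α + ΣXᵢ, β + n).
Batch 1: sum of counts S = 14 over n = 8 pages.
After batch 1: Gamma(α+S, β+n) = Gamma(10.7+14, 0.7+8) = Gamma(24.7, 8.7).
Batch 2: sum of counts S = 22 over n = 11 pages.
After batch 2: Gamma(α+S, β+n) = Gamma(24.7+22, 8.7+11) = Gamma(46.7, 19.7).
Var = α/β² = 46.7/19.7² = 0.1203.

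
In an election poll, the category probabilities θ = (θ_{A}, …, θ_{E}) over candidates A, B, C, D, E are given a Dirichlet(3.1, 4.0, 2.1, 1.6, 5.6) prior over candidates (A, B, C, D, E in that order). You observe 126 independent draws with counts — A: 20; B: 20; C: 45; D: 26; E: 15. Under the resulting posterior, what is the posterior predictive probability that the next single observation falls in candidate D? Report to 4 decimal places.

0.1938

The Dirichlet prior is conjugate to the Multinomial likelihood: each posterior αⱼ = prior αⱼ + observed count nⱼ.
Posterior concentration: (23.1, 24.0, 47.1, 27.6, 20.6), total = 142.4.
P(next = D | data) = α_{D}/Σα = 0.1938.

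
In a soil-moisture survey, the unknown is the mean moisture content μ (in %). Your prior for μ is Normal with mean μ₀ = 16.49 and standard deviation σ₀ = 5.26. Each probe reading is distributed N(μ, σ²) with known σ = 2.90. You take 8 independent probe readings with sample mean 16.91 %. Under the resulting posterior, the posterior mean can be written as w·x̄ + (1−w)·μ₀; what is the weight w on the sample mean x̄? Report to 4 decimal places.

For Normal data with known variance σ², a Normal(μ₀, σ₀²) prior on μ is conjugate. Posterior precision = 1/σ₀² + n/σ²; posterior mean is the precision-weighted average of μ₀ and x̄.
σ₀² = 5.26² = 27.6676, σ² = 2.90² = 8.41. Prior precision 1/σ₀² = 1/27.6676; data precision n/σ² = 8/8.41.
w = (n/σ²)/(1/σ₀² + n/σ²) = n·σ₀²/(σ² + n·σ₀²) = 8·27.6676/(8.41 + 8·27.6676) = 221.3408/229.7508 = 0.9634.

0.9634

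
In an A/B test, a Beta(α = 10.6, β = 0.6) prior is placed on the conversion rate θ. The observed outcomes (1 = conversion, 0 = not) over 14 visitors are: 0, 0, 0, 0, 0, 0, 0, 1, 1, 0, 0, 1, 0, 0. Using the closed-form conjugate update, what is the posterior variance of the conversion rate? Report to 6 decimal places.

0.009482

The Beta prior is conjugate to a Binomial/Bernoulli likelihood; the update adds successes to α and failures to β.
Posterior: Beta(α+k, β+n−k) = Beta(10.6+3, 0.6+11) = Beta(13.6, 11.6).
Var = αβ/((α+β)²(α+β+1)) = 13.6·11.6/(25.2²·26.2) = 0.009482.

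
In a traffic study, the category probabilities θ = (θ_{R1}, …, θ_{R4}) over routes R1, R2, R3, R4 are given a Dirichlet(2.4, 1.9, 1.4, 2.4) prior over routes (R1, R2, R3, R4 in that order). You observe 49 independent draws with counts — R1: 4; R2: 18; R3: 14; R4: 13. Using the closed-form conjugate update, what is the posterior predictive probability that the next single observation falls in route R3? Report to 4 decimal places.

The Dirichlet prior is conjugate to the Multinomial likelihood: each posterior αⱼ = prior αⱼ + observed count nⱼ.
Posterior concentration: (6.4, 19.9, 15.4, 15.4), total = 57.1.
P(next = R3 | data) = α_{R3}/Σα = 0.2697.

0.2697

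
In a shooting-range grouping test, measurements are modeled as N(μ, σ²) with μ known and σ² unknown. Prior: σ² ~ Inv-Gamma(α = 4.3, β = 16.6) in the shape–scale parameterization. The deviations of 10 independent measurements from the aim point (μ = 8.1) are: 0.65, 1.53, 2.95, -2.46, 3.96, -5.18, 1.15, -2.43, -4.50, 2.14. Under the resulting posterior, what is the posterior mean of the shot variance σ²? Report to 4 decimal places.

7.5475

With known mean μ and an Inverse-Gamma(α, β) prior on σ², the Normal likelihood is conjugate: posterior is Inv-Gamma(α + n/2, β + Σ(xᵢ−μ)²/2).
Σ(xᵢ−μ)² = (0.65)² + (1.53)² + (2.95)² + (-2.46)² + (3.96)² + (-5.18)² + (1.15)² + (-2.43)² + (-4.50)² + (2.14)² = 92.0885.
Posterior: Inv-Gamma(4.3 + 10/2, 16.6 + 92.0885/2) = Inv-Gamma(9.30, 62.64425).
E[σ²|data] = β/(α−1) = 62.64425/8.30 = 7.5475.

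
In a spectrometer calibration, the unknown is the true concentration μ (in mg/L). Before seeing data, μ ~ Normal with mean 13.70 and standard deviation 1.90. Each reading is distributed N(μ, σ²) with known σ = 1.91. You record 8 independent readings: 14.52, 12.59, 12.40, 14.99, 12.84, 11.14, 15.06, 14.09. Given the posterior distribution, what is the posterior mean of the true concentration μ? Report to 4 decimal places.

For Normal data with known variance σ², a Normal(μ₀, σ₀²) prior on μ is conjugate. Posterior precision = 1/σ₀² + n/σ²; posterior mean is the precision-weighted average of μ₀ and x̄.
Σxᵢ = 14.52 + 12.59 + 12.40 + 14.99 + 12.84 + 11.14 + 15.06 + 14.09 = 107.63, so n·x̄ = 107.63.
σ₀² = 1.90² = 3.61, σ² = 1.91² = 3.6481; σ² + n·σ₀² = 3.6481 + 8·3.61 = 32.5281.
Posterior mean = (μ₀/σ₀² + n·x̄/σ²)/(1/σ₀² + n/σ²) = (σ²·μ₀ + σ₀²·n·x̄)/(σ² + n·σ₀²) = (3.6481·13.70 + 3.61·107.63)/32.5281 = 438.52327/32.5281 = 13.4814.

13.4814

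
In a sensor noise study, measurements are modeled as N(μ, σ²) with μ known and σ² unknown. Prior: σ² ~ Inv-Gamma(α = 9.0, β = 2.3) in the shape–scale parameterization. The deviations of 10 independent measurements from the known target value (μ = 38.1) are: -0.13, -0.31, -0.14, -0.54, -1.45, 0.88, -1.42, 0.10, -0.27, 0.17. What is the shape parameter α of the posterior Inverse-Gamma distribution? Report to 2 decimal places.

With known mean μ and an Inverse-Gamma(α, β) prior on σ², the Normal likelihood is conjugate: posterior is Inv-Gamma(α + n/2, β + Σ(xᵢ−μ)²/2).
Σ(xᵢ−μ)² = (-0.13)² + (-0.31)² + (-0.14)² + (-0.54)² + (-1.45)² + (0.88)² + (-1.42)² + (0.10)² + (-0.27)² + (0.17)² = 5.4293.
Posterior: Inv-Gamma(9.0 + 10/2, 2.3 + 5.4293/2) = Inv-Gamma(14.00, 5.01465).
Posterior α = 14.00.

14.00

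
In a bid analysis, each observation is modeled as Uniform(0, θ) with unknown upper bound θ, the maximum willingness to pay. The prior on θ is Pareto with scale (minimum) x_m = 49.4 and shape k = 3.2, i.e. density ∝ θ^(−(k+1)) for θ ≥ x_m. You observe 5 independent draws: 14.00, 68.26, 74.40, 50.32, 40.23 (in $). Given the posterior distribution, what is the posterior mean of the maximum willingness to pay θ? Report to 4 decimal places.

84.7333

A Pareto(scale x_m, shape k) prior on the upper bound θ of Uniform(0, θ) is conjugate: posterior is Pareto(max(x_m, max xᵢ), k + n).
Sample maximum = 74.40; prior scale x_m = 49.4 → posterior scale = max = 74.40.
Posterior shape = 3.2 + 5 = 8.2.
E[θ|data] = k·x_m/(k−1) = 8.2·74.40/7.2 = 84.7333.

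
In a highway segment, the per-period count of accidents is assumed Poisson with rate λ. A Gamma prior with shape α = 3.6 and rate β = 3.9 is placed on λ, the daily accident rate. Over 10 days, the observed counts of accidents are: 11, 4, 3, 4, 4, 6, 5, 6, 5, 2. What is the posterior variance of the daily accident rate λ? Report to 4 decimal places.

0.2774

With a Gamma(shape α, rate β) prior, the Poisson likelihood is conjugate: the posterior is Gamma(α + ΣXᵢ, β + n).
Sum of counts S = 50 over n = 10 days.
Posterior: Gamma(α+S, β+n) = Gamma(3.6+50, 3.9+10) = Gamma(53.6, 13.9).
Var = α/β² = 53.6/13.9² = 0.2774.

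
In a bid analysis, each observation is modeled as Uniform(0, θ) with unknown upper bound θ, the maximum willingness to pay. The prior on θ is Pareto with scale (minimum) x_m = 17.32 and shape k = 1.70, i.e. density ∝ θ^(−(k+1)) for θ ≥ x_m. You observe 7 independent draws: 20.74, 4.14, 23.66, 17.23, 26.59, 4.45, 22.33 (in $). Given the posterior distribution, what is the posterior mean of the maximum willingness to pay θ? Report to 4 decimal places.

A Pareto(scale x_m, shape k) prior on the upper bound θ of Uniform(0, θ) is conjugate: posterior is Pareto(max(x_m, max xᵢ), k + n).
Sample maximum = 26.59; prior scale x_m = 17.32 → posterior scale = max = 26.59.
Posterior shape = 1.70 + 7 = 8.70.
E[θ|data] = k·x_m/(k−1) = 8.70·26.59/7.70 = 30.0432.

30.0432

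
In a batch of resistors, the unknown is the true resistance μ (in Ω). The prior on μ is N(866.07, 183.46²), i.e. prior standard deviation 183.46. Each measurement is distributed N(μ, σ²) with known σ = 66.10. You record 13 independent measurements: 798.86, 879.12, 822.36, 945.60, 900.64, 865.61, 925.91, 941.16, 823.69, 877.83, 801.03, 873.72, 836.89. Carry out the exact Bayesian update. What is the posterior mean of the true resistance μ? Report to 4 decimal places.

868.6222

For Normal data with known variance σ², a Normal(μ₀, σ₀²) prior on μ is conjugate. Posterior precision = 1/σ₀² + n/σ²; posterior mean is the precision-weighted average of μ₀ and x̄.
Σxᵢ = 798.86 + 879.12 + 822.36 + 945.60 + 900.64 + 865.61 + 925.91 + 941.16 + 823.69 + 877.83 + 801.03 + 873.72 + 836.89 = 11292.42, so n·x̄ = 11292.42.
σ₀² = 183.46² = 33657.5716, σ² = 66.10² = 4369.21; σ² + n·σ₀² = 4369.21 + 13·33657.5716 = 441917.6408.
Posterior mean = (μ₀/σ₀² + n·x̄/σ²)/(1/σ₀² + n/σ²) = (σ²·μ₀ + σ₀²·n·x̄)/(σ² + n·σ₀²) = (4369.21·866.07 + 33657.5716·11292.42)/441917.6408 = 383859476.391972/441917.6408 = 868.6222.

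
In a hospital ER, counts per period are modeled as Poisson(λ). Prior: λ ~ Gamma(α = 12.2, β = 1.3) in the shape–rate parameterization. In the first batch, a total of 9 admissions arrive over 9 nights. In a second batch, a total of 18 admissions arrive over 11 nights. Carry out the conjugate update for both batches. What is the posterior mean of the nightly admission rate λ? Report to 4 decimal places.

With a Gamma(shape α, rate β) prior, the Poisson likelihood is conjugate: the posterior is Gamma(α + ΣXᵢ, β + n).
After batch 1: Gamma(α+S, β+n) = Gamma(12.2+9, 1.3+9) = Gamma(21.2, 10.3).
After batch 2: Gamma(α+S, β+n) = Gamma(21.2+18, 10.3+11) = Gamma(39.2, 21.3).
Posterior mean = α/β = 39.2/21.3 = 1.8404.

1.8404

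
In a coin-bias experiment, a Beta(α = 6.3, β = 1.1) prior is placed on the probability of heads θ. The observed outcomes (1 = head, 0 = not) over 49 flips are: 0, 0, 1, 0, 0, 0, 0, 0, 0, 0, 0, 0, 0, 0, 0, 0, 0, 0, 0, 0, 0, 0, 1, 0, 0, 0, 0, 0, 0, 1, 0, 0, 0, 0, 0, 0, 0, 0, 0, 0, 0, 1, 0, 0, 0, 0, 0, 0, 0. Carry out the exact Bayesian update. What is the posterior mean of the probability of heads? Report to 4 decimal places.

0.1826

The Beta prior is conjugate to a Binomial/Bernoulli likelihood; the update adds successes to α and failures to β.
Posterior: Beta(α+k, β+n−k) = Beta(6.3+4, 1.1+45) = Beta(10.3, 46.1).
Posterior mean = α/(α+β) = 10.3/56.4 = 0.1826.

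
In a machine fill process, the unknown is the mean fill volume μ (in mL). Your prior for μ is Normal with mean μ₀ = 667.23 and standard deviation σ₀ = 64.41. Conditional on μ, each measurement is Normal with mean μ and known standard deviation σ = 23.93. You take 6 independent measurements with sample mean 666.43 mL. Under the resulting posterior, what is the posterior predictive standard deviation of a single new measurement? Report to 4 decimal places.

25.8058

For Normal data with known variance σ², a Normal(μ₀, σ₀²) prior on μ is conjugate. Posterior precision = 1/σ₀² + n/σ²; posterior mean is the precision-weighted average of μ₀ and x̄.
σ₀² = 64.41² = 4148.6481, σ² = 23.93² = 572.6449; σ² + n·σ₀² = 572.6449 + 6·4148.6481 = 25464.5335.
Posterior precision = 1/σ₀² + n/σ² = 1/4148.6481 + 6/572.6449 = (σ² + n·σ₀²)/(σ₀²σ²) = 25464.5335/(4148.6481·572.6449); posterior variance σₙ² = σ₀²σ²/(σ² + n·σ₀²) = 4148.6481·572.6449/25464.5335 = 93.294549.
Predictive variance for one new observation = σₙ² + σ² = 4148.6481·572.6449/25464.5335 + 572.6449 = σ²·(σ₀² + 25464.5335)/25464.5335 = 572.6449·29613.1816/25464.5335 = 665.939449; SD = √(572.6449·29613.1816/25464.5335) = 25.8058.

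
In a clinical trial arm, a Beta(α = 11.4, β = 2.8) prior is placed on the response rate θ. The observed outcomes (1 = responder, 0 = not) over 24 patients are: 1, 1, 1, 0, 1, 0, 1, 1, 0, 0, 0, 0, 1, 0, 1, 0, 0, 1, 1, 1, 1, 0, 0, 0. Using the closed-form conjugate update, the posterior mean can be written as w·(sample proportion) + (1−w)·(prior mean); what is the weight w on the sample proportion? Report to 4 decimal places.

The Beta prior is conjugate to a Binomial/Bernoulli likelihood; the update adds successes to α and failures to β.
Posterior mean = (α₀+k)/(α₀+β₀+n) = [n/(α₀+β₀+n)]·(k/n) + [(α₀+β₀)/(α₀+β₀+n)]·α₀/(α₀+β₀), so only n and the prior enter the weight.
The weight on the data is w = n/(α₀+β₀+n) = 24/(11.4+2.8+24) = 24/38.2 = 0.6283.

0.6283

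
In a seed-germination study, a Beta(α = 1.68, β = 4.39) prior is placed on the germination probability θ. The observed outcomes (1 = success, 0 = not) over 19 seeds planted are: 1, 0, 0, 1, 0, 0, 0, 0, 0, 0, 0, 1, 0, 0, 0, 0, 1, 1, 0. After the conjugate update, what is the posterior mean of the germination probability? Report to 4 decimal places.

0.2665

The Beta prior is conjugate to a Binomial/Bernoulli likelihood; the update adds successes to α and failures to β.
Posterior: Beta(α+k, β+n−k) = Beta(1.68+5, 4.39+14) = Beta(6.68, 18.39).
Posterior mean = α/(α+β) = 6.68/25.07 = 0.2665.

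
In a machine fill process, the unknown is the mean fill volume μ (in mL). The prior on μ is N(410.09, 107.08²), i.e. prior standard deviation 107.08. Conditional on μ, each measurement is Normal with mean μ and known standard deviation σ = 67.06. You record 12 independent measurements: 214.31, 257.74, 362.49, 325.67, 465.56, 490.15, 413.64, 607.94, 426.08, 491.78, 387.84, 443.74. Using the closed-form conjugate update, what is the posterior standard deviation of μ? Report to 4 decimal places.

For Normal data with known variance σ², a Normal(μ₀, σ₀²) prior on μ is conjugate. Posterior precision = 1/σ₀² + n/σ²; posterior mean is the precision-weighted average of μ₀ and x̄.
σ₀² = 107.08² = 11466.1264, σ² = 67.06² = 4497.0436; σ² + n·σ₀² = 4497.0436 + 12·11466.1264 = 142090.5604.
Posterior precision = 1/σ₀² + n/σ² = 1/11466.1264 + 12/4497.0436 = (σ² + n·σ₀²)/(σ₀²σ²) = 142090.5604/(11466.1264·4497.0436); posterior variance σₙ² = σ₀²σ²/(σ² + n·σ₀²) = 11466.1264·4497.0436/142090.5604 = 362.893004.
Posterior SD = √σₙ² = √(11466.1264·4497.0436/142090.5604) = 19.0498.

19.0498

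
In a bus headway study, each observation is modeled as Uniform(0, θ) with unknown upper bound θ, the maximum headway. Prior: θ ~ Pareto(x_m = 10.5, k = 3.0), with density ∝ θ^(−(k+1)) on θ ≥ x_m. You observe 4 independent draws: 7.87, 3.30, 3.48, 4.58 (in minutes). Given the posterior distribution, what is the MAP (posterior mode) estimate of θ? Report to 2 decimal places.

A Pareto(scale x_m, shape k) prior on the upper bound θ of Uniform(0, θ) is conjugate: posterior is Pareto(max(x_m, max xᵢ), k + n).
Sample maximum = 7.87; prior scale x_m = 10.5 → posterior scale = max = 10.50.
Posterior shape = 3.0 + 4 = 7.0.
The Pareto density is decreasing on [x_m, ∞), so the mode is x_m = 10.50.

10.50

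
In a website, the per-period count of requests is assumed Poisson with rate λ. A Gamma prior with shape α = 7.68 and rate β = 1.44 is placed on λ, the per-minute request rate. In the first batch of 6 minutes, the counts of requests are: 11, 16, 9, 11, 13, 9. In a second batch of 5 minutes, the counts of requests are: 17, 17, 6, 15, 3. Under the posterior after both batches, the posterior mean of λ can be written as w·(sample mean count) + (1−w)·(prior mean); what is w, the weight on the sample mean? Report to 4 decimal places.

With a Gamma(shape α, rate β) prior, the Poisson likelihood is conjugate: the posterior is Gamma(α + ΣXᵢ, β + n).
Total number of minutes: n = 6 + 5 = 11.
Posterior mean = (α₀+S)/(β₀+n) = [n/(β₀+n)]·(S/n) + [β₀/(β₀+n)]·(α₀/β₀), so only n and β₀ enter the weight.
Weight on data w = n/(β₀+n) = 11/(1.44+11) = 11/12.44 = 0.8842.

0.8842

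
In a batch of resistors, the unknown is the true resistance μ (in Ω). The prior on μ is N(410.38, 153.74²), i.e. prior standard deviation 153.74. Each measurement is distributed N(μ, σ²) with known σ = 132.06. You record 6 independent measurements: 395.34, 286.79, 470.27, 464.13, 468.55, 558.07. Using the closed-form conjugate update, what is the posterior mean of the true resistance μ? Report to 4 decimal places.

For Normal data with known variance σ², a Normal(μ₀, σ₀²) prior on μ is conjugate. Posterior precision = 1/σ₀² + n/σ²; posterior mean is the precision-weighted average of μ₀ and x̄.
Σxᵢ = 395.34 + 286.79 + 470.27 + 464.13 + 468.55 + 558.07 = 2643.15, so n·x̄ = 2643.15.
σ₀² = 153.74² = 23635.9876, σ² = 132.06² = 17439.8436; σ² + n·σ₀² = 17439.8436 + 6·23635.9876 = 159255.7692.
Posterior mean = (μ₀/σ₀² + n·x̄/σ²)/(1/σ₀² + n/σ²) = (σ²·μ₀ + σ₀²·n·x̄)/(σ² + n·σ₀²) = (17439.8436·410.38 + 23635.9876·2643.15)/159255.7692 = 69630423.641508/159255.7692 = 437.2239.

437.2239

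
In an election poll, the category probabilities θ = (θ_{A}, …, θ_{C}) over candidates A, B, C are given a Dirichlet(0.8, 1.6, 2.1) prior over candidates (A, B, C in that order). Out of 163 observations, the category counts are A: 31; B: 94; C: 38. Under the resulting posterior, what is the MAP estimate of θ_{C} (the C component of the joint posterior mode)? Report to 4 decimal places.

The Dirichlet prior is conjugate to the Multinomial likelihood: each posterior αⱼ = prior αⱼ + observed count nⱼ.
Posterior concentration: (31.8, 95.6, 40.1), total = 167.5.
Joint mode component: (α_{C}−1)/(Σα−K) = 39.1/164.5 = 0.2377.

0.2377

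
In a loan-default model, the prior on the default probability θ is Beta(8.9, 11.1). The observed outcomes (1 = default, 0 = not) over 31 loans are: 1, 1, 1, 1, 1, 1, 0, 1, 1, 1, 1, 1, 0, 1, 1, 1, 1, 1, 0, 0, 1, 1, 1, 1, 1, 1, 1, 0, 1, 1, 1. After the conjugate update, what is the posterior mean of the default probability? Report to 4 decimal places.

0.6843

The Beta prior is conjugate to a Binomial/Bernoulli likelihood; the update adds successes to α and failures to β.
Posterior: Beta(α+k, β+n−k) = Beta(8.9+26, 11.1+5) = Beta(34.9, 16.1).
Posterior mean = α/(α+β) = 34.9/51.0 = 0.6843.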